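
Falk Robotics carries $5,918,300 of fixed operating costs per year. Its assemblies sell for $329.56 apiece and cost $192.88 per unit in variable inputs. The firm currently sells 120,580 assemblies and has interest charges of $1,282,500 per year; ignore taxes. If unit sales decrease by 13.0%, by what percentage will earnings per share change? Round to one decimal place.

-23.1%

Contribution at this volume is 120,580 × $136.68 = $16,480,874.40.
Subtracting fixed costs: EBIT = $16,480,874.40 − $5,918,300 = $10,562,574.40.
Interest = $1,282,500.00, so EBIT − I = $9,280,074.40.
DCL = total CM / (EBIT − I) = $16,480,874.40 / $9,280,074.40 = 1.7759.
%ΔEPS = DCL × %ΔSales = 1.7759 × -13.0% = -23.1%.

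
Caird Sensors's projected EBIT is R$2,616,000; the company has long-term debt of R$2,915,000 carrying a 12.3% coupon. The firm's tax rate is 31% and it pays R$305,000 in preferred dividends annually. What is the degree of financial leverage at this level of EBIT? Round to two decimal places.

1.44

Interest = R$358,545.00.
Pre-tax preferred-dividend burden = R$305,000 ÷ (1 − 0.31) = R$442,028.99.
DFL = EBIT ÷ [EBIT − I − D_p/(1−t)] = R$2,616,000 ÷ [R$2,616,000 − R$358,545.00 − R$442,028.99] = R$2,616,000 ÷ R$1,815,426.01 = 1.4410.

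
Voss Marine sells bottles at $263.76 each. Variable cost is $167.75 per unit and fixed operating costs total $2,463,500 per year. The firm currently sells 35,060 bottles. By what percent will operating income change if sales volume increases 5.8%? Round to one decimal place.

At 35,060 units, contribution = 35,060 × $96.01 = $3,366,110.60.
Operating income = contribution − fixed costs = $3,366,110.60 − $2,463,500 = $902,610.60.
DOL = contribution ÷ EBIT = $3,366,110.60 ÷ $902,610.60 = 3.7293.
So EBIT moves 3.7293 × (+5.8%) = +21.6%.

+21.6%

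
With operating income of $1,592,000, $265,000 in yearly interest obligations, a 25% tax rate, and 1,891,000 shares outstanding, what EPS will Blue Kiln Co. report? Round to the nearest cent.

Interest = $265,000.00, so EBT = $1,592,000 − $265,000.00 = $1,327,000.00.
After tax at 25%: net income = $1,327,000.00 × 0.75 = $995,250.00.
Per share: $995,250.00 / 1,891,000 shares = $0.53.

$0.53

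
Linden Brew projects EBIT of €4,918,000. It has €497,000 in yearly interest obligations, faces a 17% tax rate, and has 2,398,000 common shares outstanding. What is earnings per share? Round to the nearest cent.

Pre-tax income = €4,918,000 − €497,000.00 = €4,421,000.00.
After tax at 17%: net income = €4,421,000.00 × 0.83 = €3,669,430.00.
Per share: €3,669,430.00 / 2,398,000 shares = €1.53.

€1.53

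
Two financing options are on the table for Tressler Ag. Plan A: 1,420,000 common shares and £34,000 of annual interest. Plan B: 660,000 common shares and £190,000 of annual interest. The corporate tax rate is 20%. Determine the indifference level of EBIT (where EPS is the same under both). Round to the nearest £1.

Set EPS_A = EPS_B: (EBIT − £34,000)(1 − 0.20) ÷ 1,420,000 = (EBIT − £190,000)(1 − 0.20) ÷ 660,000.
Cancelling (1 − t) and cross-multiplying: 660,000·(EBIT − 34,000) = 1,420,000·(EBIT − 190,000).
EBIT × (1,420,000 − 660,000) = 190,000 × 1,420,000 − 34,000 × 660,000 = 247,360,000,000, so EBIT = 247,360,000,000 ÷ 760,000 = 325,473.68.

£325,474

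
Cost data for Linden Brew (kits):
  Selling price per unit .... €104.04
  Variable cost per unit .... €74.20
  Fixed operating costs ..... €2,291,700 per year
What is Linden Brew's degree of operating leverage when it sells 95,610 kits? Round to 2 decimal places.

Total contribution margin = 95,610 × €29.84 = €2,853,002.40.
Subtracting fixed costs: EBIT = €2,853,002.40 − €2,291,700 = €561,302.40.
Degree of operating leverage = €2,853,002.40 / €561,302.40 = 5.0828.

5.08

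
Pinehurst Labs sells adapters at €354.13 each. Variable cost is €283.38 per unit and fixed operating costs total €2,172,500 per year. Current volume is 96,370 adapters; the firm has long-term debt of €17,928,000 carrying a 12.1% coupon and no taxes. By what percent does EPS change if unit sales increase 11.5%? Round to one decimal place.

At 96,370 units, contribution = 96,370 × €70.75 = €6,818,177.50.
Operating income = contribution − fixed costs = €6,818,177.50 − €2,172,500 = €4,645,677.50.
Interest = €2,169,288.00, so EBIT − I = €2,476,389.50.
DCL = total CM / (EBIT − I) = €6,818,177.50 / €2,476,389.50 = 2.7533.
EPS therefore changes by 2.7533 × (+11.5%) = +31.7%.

+31.7%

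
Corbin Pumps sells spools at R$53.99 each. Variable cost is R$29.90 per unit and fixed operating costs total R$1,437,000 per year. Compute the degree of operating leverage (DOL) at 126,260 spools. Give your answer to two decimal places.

1.90

Total contribution margin = 126,260 × R$24.09 = R$3,041,603.40.
EBIT = R$3,041,603.40 − R$1,437,000 = R$1,604,603.40.
Degree of operating leverage = R$3,041,603.40 / R$1,604,603.40 = 1.8955.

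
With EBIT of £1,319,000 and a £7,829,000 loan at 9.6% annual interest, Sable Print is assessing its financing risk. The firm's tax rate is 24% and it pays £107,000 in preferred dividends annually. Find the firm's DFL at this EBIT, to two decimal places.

Interest = £751,584.00.
Preferred dividends grossed up pre-tax: £107,000 / (1 − 0.24) = £140,789.47.
DFL = EBIT ÷ [EBIT − I − D_p/(1−t)] = £1,319,000 ÷ [£1,319,000 − £751,584.00 − £140,789.47] = £1,319,000 ÷ £426,626.53 = 3.0917.

3.09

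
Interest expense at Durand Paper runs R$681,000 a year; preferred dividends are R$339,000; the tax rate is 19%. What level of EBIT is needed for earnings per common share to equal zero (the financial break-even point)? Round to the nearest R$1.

Grossing the preferred dividend up to pre-tax terms: R$339,000 / (1 − 0.19) = R$418,518.52.
Financial break-even EBIT = interest + D_p ÷ (1 − t) = R$681,000 + R$418,518.52 = R$1,099,518.52.

R$1,099,519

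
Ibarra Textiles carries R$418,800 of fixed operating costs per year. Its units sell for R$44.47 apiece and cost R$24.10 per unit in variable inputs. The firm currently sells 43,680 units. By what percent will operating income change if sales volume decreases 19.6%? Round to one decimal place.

-37.0%

Total contribution margin = 43,680 × R$20.37 = R$889,761.60.
Operating income = contribution − fixed costs = R$889,761.60 − R$418,800 = R$470,961.60.
Degree of operating leverage = R$889,761.60 / R$470,961.60 = 1.8892.
%ΔEBIT = DOL × %ΔSales = 1.8892 × -19.6% = -37.0%.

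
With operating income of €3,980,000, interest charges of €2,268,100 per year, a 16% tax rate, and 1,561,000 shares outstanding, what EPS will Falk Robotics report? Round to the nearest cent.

€0.92

Interest = €2,268,100.00, so EBT = €3,980,000 − €2,268,100.00 = €1,711,900.00.
Net income = €1,711,900.00 × (1 − 0.16) = €1,437,996.00.
EPS = €1,437,996.00 ÷ 1,561,000 = €0.92.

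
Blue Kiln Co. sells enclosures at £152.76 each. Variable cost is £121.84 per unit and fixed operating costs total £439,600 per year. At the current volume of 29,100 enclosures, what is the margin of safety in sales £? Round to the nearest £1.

£2,273,476

Each unit contributes £152.76 − £121.84 = £30.92. Break-even units = £439,600 ÷ £30.92 = 14,217.34; break-even revenue = 14,217.34 × £152.76 = £2,171,840.10.
Current sales = 29,100 × £152.76 = £4,445,316.00.
Margin of safety = £4,445,316.00 − £2,171,840.10 = £2,273,476.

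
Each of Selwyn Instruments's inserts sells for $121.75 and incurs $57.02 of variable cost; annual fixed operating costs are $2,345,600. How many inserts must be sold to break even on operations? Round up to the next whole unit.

36,237 inserts

Each unit contributes $121.75 − $57.02 = $64.73.
Break-even Q = $2,345,600 / $64.73 = 36,236.68 → 36,237 inserts.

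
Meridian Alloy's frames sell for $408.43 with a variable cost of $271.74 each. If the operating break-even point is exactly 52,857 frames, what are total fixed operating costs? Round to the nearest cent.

$7,225,023.33

Unit CM = price − variable cost = $408.43 − $271.74 = $136.69.
Fixed costs = break-even units × CM = 52,857 × $136.69 = $7,225,023.33.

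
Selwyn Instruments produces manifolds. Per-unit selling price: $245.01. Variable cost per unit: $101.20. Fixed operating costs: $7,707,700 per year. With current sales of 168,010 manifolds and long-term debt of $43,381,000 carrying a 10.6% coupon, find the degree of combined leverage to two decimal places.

Total contribution margin = 168,010 × $143.81 = $24,161,518.10.
Operating income = contribution − fixed costs = $24,161,518.10 − $7,707,700 = $16,453,818.10. Interest = $4,598,386.00.
DOL = $24,161,518.10 ÷ $16,453,818.10 = 1.4684; DFL = $16,453,818.10 ÷ $11,855,432.10 = 1.3879.
Combined leverage = 1.4684 × 1.3879 = 2.0380.

2.04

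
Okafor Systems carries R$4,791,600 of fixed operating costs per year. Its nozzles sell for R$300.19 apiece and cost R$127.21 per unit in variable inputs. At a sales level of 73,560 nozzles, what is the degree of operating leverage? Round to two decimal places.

1.60

At 73,560 units, contribution = 73,560 × R$172.98 = R$12,724,408.80.
EBIT = R$12,724,408.80 − R$4,791,600 = R$7,932,808.80.
DOL = contribution ÷ EBIT = R$12,724,408.80 ÷ R$7,932,808.80 = 1.6040.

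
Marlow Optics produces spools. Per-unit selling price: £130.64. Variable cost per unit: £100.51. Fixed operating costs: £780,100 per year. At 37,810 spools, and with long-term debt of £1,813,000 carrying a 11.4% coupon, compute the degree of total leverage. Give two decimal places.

Total contribution margin = 37,810 × £30.13 = £1,139,215.30.
Subtracting fixed costs: EBIT = £1,139,215.30 − £780,100 = £359,115.30. Interest = £206,682.00, so EBIT − I = £152,433.30.
Degree of total leverage = total CM / (EBIT − interest) = £1,139,215.30 / £152,433.30 = 7.4735.

7.47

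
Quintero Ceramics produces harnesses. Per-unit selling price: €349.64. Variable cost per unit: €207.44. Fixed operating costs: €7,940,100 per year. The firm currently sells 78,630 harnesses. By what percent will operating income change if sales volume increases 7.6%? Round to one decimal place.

+26.2%

Contribution at this volume is 78,630 × €142.20 = €11,181,186.00.
Subtracting fixed costs: EBIT = €11,181,186.00 − €7,940,100 = €3,241,086.00.
Degree of operating leverage = €11,181,186.00 / €3,241,086.00 = 3.4498.
%ΔEBIT = DOL × %ΔSales = 3.4498 × +7.6% = +26.2%.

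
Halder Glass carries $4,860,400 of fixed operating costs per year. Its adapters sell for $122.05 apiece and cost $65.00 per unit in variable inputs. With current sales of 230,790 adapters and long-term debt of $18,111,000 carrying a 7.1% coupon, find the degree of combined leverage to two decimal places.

1.88

Contribution at this volume is 230,790 × $57.05 = $13,166,569.50.
Subtracting fixed costs: EBIT = $13,166,569.50 − $4,860,400 = $8,306,169.50. Interest = $1,285,881.00.
DOL = $13,166,569.50 ÷ $8,306,169.50 = 1.5852; DFL = $8,306,169.50 ÷ $7,020,288.50 = 1.1832.
Combined leverage = 1.5852 × 1.1832 = 1.8756.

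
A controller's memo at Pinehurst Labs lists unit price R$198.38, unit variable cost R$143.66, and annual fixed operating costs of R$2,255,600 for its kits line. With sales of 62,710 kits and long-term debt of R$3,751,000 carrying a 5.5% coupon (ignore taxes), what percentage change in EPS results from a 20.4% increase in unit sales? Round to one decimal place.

At 62,710 units, contribution = 62,710 × R$54.72 = R$3,431,491.20.
EBIT = R$3,431,491.20 − R$2,255,600 = R$1,175,891.20.
After interest of R$206,305.00, pre-tax earnings = R$969,586.20.
Degree of combined leverage = contribution ÷ (EBIT − I) = R$3,431,491.20 ÷ R$969,586.20 = 3.5391.
%ΔEPS = DCL × %ΔSales = 3.5391 × +20.4% = +72.2%.

+72.2%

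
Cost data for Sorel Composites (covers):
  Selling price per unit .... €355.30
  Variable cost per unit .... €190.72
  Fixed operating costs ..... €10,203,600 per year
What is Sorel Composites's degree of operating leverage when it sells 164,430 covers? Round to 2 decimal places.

1.61

At 164,430 units, contribution = 164,430 × €164.58 = €27,061,889.40.
Subtracting fixed costs: EBIT = €27,061,889.40 − €10,203,600 = €16,858,289.40.
Degree of operating leverage = €27,061,889.40 / €16,858,289.40 = 1.6053.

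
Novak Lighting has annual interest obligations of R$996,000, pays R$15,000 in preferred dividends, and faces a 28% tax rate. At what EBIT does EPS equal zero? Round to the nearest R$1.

Grossing the preferred dividend up to pre-tax terms: R$15,000 / (1 − 0.28) = R$20,833.33.
EPS = 0 when EBIT covers interest plus the pre-tax preferred burden: R$996,000 + R$20,833.33 = R$1,016,833.33.

R$1,016,833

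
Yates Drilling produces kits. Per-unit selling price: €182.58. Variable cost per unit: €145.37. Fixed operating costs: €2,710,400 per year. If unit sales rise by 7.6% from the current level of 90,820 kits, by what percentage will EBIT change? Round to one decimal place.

+38.4%

At 90,820 units, contribution = 90,820 × €37.21 = €3,379,412.20.
EBIT = €3,379,412.20 − €2,710,400 = €669,012.20.
So DOL = total CM / EBIT = €3,379,412.20 / €669,012.20 = 5.0513.
%ΔEBIT = DOL × %ΔSales = 5.0513 × +7.6% = +38.4%.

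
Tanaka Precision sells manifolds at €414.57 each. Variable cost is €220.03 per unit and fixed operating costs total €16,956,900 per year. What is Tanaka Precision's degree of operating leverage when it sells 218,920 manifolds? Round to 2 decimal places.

1.66

Contribution at this volume is 218,920 × €194.54 = €42,588,696.80.
Operating income = contribution − fixed costs = €42,588,696.80 − €16,956,900 = €25,631,796.80.
Degree of operating leverage = €42,588,696.80 / €25,631,796.80 = 1.6616.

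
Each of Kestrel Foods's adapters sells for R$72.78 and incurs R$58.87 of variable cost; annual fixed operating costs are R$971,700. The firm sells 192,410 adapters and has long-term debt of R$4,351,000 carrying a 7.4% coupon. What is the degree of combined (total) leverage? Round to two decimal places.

At 192,410 units, contribution = 192,410 × R$13.91 = R$2,676,423.10.
EBIT = R$2,676,423.10 − R$971,700 = R$1,704,723.10. Interest = R$321,974.00, so EBIT − I = R$1,382,749.10.
DCL = contribution ÷ (EBIT − I) = R$2,676,423.10 ÷ R$1,382,749.10 = 1.9356.

1.94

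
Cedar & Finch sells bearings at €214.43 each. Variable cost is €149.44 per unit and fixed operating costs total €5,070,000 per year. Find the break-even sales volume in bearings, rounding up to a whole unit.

Each unit contributes €214.43 − €149.44 = €64.99.
Break-even Q = €5,070,000 / €64.99 = 78,012.00 → 78,013 bearings.

78,013 bearings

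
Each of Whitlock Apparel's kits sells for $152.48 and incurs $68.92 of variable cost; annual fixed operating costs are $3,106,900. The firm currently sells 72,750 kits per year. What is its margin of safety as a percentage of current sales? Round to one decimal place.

Contribution margin per unit = $152.48 − $68.92 = $83.56. Break-even units = $3,106,900 ÷ $83.56 = 37,181.67; break-even revenue = 37,181.67 × $152.48 = $5,669,460.41.
Current sales = 72,750 × $152.48 = $11,092,920.00.
Margin of safety = ($11,092,920.00 − $5,669,460.41) ÷ $11,092,920.00 = 48.9%.

48.9%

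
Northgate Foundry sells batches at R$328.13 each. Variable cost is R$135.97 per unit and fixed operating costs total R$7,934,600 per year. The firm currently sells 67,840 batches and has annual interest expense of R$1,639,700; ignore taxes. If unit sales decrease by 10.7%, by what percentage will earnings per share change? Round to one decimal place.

-40.3%

At 67,840 units, contribution = 67,840 × R$192.16 = R$13,036,134.40.
Subtracting fixed costs: EBIT = R$13,036,134.40 − R$7,934,600 = R$5,101,534.40.
After interest of R$1,639,700.00, pre-tax earnings = R$3,461,834.40.
Degree of combined leverage = contribution ÷ (EBIT − I) = R$13,036,134.40 ÷ R$3,461,834.40 = 3.7657.
EPS therefore changes by 3.7657 × (-10.7%) = -40.3%.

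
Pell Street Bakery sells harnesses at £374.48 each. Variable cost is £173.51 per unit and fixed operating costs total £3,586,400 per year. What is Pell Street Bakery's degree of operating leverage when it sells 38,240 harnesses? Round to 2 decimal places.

1.88

Total contribution margin = 38,240 × £200.97 = £7,685,092.80.
Subtracting fixed costs: EBIT = £7,685,092.80 − £3,586,400 = £4,098,692.80.
Degree of operating leverage = £7,685,092.80 / £4,098,692.80 = 1.8750.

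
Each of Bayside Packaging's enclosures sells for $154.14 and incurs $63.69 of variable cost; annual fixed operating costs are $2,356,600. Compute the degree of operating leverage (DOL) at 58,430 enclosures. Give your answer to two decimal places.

1.80

Total contribution margin = 58,430 × $90.45 = $5,284,993.50.
Subtracting fixed costs: EBIT = $5,284,993.50 − $2,356,600 = $2,928,393.50.
Degree of operating leverage = $5,284,993.50 / $2,928,393.50 = 1.8047.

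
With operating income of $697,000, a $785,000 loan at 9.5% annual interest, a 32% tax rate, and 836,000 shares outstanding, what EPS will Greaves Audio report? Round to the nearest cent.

Pre-tax income = $697,000 − $74,575.00 = $622,425.00.
After tax at 32%: net income = $622,425.00 × 0.68 = $423,249.00.
Per share: $423,249.00 / 836,000 shares = $0.51.

$0.51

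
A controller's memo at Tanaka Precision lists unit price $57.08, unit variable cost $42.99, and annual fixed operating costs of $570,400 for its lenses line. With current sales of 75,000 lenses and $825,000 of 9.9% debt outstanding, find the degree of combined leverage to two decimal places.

2.61

Total contribution margin = 75,000 × $14.09 = $1,056,750.00.
EBIT = $1,056,750.00 − $570,400 = $486,350.00. Interest = $81,675.00, so EBIT − I = $404,675.00.
Degree of total leverage = total CM / (EBIT − interest) = $1,056,750.00 / $404,675.00 = 2.6114.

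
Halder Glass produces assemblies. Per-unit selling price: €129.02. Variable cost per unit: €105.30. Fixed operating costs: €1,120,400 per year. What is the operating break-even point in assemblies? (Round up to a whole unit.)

47,235 assemblies

Contribution margin per unit = €129.02 − €105.30 = €23.72.
Units to break even: €1,120,400 ÷ €23.72 = 47,234.40, rounded up to 47,235.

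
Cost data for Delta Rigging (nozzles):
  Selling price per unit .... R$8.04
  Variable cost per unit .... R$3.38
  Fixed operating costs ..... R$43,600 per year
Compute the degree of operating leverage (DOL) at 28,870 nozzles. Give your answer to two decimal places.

1.48

Contribution at this volume is 28,870 × R$4.66 = R$134,534.20.
EBIT = R$134,534.20 − R$43,600 = R$90,934.20.
DOL = contribution ÷ EBIT = R$134,534.20 ÷ R$90,934.20 = 1.4795.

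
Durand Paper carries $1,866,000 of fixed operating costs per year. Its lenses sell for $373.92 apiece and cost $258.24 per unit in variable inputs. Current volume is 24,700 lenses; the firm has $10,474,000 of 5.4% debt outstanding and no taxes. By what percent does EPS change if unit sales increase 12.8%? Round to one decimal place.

+85.9%

At 24,700 units, contribution = 24,700 × $115.68 = $2,857,296.00.
EBIT = $2,857,296.00 − $1,866,000 = $991,296.00.
After interest of $565,596.00, pre-tax earnings = $425,700.00.
Degree of combined leverage = contribution ÷ (EBIT − I) = $2,857,296.00 ÷ $425,700.00 = 6.7120.
EPS therefore changes by 6.7120 × (+12.8%) = +85.9%.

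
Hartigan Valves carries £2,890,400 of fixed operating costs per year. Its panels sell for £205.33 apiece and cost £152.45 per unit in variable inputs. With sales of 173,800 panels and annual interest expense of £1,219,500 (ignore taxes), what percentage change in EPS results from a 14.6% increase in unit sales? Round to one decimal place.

+26.4%

Contribution at this volume is 173,800 × £52.88 = £9,190,544.00.
EBIT = £9,190,544.00 − £2,890,400 = £6,300,144.00.
Interest = £1,219,500.00, so EBIT − I = £5,080,644.00.
DCL = total CM / (EBIT − I) = £9,190,544.00 / £5,080,644.00 = 1.8089.
EPS therefore changes by 1.8089 × (+14.6%) = +26.4%.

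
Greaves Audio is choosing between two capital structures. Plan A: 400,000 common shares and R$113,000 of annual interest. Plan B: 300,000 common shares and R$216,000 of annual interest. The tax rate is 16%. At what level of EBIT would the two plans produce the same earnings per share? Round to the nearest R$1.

R$525,000

At indifference, (EBIT − 113,000)(1 − t)/400,000 = (EBIT − 216,000)(1 − t)/300,000.
Cancelling (1 − t) and cross-multiplying: 300,000·(EBIT − 113,000) = 400,000·(EBIT − 216,000).
Solving, EBIT = (216,000·400,000 − 113,000·300,000) / (400,000 − 300,000) = 52,500,000,000 / 100,000 = 525,000.00.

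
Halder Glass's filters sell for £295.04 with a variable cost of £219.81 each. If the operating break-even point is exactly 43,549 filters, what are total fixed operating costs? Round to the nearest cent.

Contribution margin per unit = £295.04 − £219.81 = £75.23.
Fixed costs = break-even units × CM = 43,549 × £75.23 = £3,276,191.27.

£3,276,191.27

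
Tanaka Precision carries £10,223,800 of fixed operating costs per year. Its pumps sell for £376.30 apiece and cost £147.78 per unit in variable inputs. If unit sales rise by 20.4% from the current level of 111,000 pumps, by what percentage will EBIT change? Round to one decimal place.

+34.2%

Contribution at this volume is 111,000 × £228.52 = £25,365,720.00.
EBIT = £25,365,720.00 − £10,223,800 = £15,141,920.00.
Degree of operating leverage = £25,365,720.00 / £15,141,920.00 = 1.6752.
%ΔEBIT = DOL × %ΔSales = 1.6752 × +20.4% = +34.2%.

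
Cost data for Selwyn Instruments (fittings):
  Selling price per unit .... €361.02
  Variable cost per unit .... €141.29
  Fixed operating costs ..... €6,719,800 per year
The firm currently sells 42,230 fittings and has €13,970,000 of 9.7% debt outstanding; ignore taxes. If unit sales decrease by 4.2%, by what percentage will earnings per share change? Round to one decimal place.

At 42,230 units, contribution = 42,230 × €219.73 = €9,279,197.90.
Operating income = contribution − fixed costs = €9,279,197.90 − €6,719,800 = €2,559,397.90.
After interest of €1,355,090.00, pre-tax earnings = €1,204,307.90.
Degree of combined leverage = contribution ÷ (EBIT − I) = €9,279,197.90 ÷ €1,204,307.90 = 7.7050.
EPS therefore changes by 7.7050 × (-4.2%) = -32.4%.

-32.4%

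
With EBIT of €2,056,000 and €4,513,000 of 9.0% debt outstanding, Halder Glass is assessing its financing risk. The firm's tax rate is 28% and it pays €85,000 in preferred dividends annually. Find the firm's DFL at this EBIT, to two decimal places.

Interest = €406,170.00.
Preferred dividends grossed up pre-tax: €85,000 / (1 − 0.28) = €118,055.56.
DFL = EBIT ÷ [EBIT − I − D_p/(1−t)] = €2,056,000 ÷ [€2,056,000 − €406,170.00 − €118,055.56] = €2,056,000 ÷ €1,531,774.44 = 1.3422.

1.34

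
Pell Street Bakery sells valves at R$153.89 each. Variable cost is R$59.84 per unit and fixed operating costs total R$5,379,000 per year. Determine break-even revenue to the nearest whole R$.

CM per unit = R$153.89 − R$59.84 = R$94.05; CM ratio = R$94.05 / R$153.89 = 0.6112.
Break-even revenue = fixed costs × price ÷ CM = R$5,379,000 × R$153.89 ÷ R$94.05 = R$8,801,428.

R$8,801,428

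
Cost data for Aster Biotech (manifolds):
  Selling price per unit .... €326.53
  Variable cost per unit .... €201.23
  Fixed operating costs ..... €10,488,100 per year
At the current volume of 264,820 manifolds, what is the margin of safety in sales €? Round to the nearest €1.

Each unit contributes €326.53 − €201.23 = €125.30. Break-even units = €10,488,100 ÷ €125.30 = 83,703.91; break-even revenue = 83,703.91 × €326.53 = €27,331,837.93.
Current sales = 264,820 × €326.53 = €86,471,674.60.
Margin of safety = €86,471,674.60 − €27,331,837.93 = €59,139,837.

€59,139,837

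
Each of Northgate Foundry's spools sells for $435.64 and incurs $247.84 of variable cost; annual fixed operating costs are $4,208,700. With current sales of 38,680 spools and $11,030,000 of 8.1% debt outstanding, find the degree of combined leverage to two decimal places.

3.36

Total contribution margin = 38,680 × $187.80 = $7,264,104.00.
EBIT = $7,264,104.00 − $4,208,700 = $3,055,404.00. Interest = $893,430.00.
DOL = $7,264,104.00 ÷ $3,055,404.00 = 2.3775; DFL = $3,055,404.00 ÷ $2,161,974.00 = 1.4132.
Combined leverage = 2.3775 × 1.4132 = 3.3599.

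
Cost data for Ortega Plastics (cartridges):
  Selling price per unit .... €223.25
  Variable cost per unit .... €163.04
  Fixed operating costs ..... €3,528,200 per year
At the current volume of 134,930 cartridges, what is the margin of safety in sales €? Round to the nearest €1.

€17,041,066

Unit CM = price − variable cost = €223.25 − €163.04 = €60.21. Break-even units = €3,528,200 ÷ €60.21 = 58,598.24; break-even revenue = 58,598.24 × €223.25 = €13,082,056.97.
Current sales = 134,930 × €223.25 = €30,123,122.50.
Margin of safety = €30,123,122.50 − €13,082,056.97 = €17,041,066.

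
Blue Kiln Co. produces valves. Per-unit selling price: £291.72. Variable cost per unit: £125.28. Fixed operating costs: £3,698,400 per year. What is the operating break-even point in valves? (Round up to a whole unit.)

Unit CM = price − variable cost = £291.72 − £125.28 = £166.44.
Break-even volume = fixed costs ÷ CM per unit = £3,698,400 ÷ £166.44 = 22,220.62, so 22,221 valves.

22,221 valves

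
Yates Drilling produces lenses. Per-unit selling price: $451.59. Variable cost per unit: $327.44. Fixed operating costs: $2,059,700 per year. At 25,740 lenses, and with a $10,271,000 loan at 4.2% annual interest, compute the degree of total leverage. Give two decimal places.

At 25,740 units, contribution = 25,740 × $124.15 = $3,195,621.00.
Subtracting fixed costs: EBIT = $3,195,621.00 − $2,059,700 = $1,135,921.00. Interest = $431,382.00, so EBIT − I = $704,539.00.
Degree of total leverage = total CM / (EBIT − interest) = $3,195,621.00 / $704,539.00 = 4.5358.

4.54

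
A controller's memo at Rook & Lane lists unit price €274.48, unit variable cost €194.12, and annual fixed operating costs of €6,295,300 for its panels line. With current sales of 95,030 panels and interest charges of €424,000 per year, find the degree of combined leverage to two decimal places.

Total contribution margin = 95,030 × €80.36 = €7,636,610.80.
EBIT = €7,636,610.80 − €6,295,300 = €1,341,310.80. Interest = €424,000.00.
DOL = €7,636,610.80 ÷ €1,341,310.80 = 5.6934; DFL = €1,341,310.80 ÷ €917,310.80 = 1.4622.
DCL = DOL × DFL = 5.6934 × 1.4622 = 8.3249.

8.32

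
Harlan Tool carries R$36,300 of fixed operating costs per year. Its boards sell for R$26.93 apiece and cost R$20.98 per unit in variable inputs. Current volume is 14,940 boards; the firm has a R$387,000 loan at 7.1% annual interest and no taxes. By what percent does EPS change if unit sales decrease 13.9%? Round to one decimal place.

-49.2%

Total contribution margin = 14,940 × R$5.95 = R$88,893.00.
EBIT = R$88,893.00 − R$36,300 = R$52,593.00.
After interest of R$27,477.00, pre-tax earnings = R$25,116.00.
Degree of combined leverage = contribution ÷ (EBIT − I) = R$88,893.00 ÷ R$25,116.00 = 3.5393.
EPS therefore changes by 3.5393 × (-13.9%) = -49.2%.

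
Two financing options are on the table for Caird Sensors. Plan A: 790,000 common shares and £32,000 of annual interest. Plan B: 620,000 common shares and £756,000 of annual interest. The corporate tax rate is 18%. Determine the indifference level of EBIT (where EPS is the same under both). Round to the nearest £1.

At indifference, (EBIT − 32,000)(1 − t)/790,000 = (EBIT − 756,000)(1 − t)/620,000.
The (1 − t) factor cancels: (EBIT − 32,000) × 620,000 = (EBIT − 756,000) × 790,000.
EBIT × (790,000 − 620,000) = 756,000 × 790,000 − 32,000 × 620,000 = 577,400,000,000, so EBIT = 577,400,000,000 ÷ 170,000 = 3,396,470.59.

£3,396,471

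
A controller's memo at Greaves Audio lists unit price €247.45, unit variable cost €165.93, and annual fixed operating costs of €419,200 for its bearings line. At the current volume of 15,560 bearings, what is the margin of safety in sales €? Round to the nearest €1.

€2,577,861

Each unit contributes €247.45 − €165.93 = €81.52. Break-even units = €419,200 ÷ €81.52 = 5,142.30; break-even revenue = 5,142.30 × €247.45 = €1,272,461.24.
Actual sales revenue = 15,560 × €247.45 = €3,850,322.00.
Margin of safety = €3,850,322.00 − €1,272,461.24 = €2,577,861.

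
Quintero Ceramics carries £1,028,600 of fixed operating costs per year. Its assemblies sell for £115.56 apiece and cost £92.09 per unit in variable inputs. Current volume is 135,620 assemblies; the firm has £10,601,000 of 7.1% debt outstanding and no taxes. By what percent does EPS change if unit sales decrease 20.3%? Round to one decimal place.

-46.1%

Total contribution margin = 135,620 × £23.47 = £3,183,001.40.
Operating income = contribution − fixed costs = £3,183,001.40 − £1,028,600 = £2,154,401.40.
After interest of £752,671.00, pre-tax earnings = £1,401,730.40.
Degree of combined leverage = contribution ÷ (EBIT − I) = £3,183,001.40 ÷ £1,401,730.40 = 2.2708.
%ΔEPS = DCL × %ΔSales = 2.2708 × -20.3% = -46.1%.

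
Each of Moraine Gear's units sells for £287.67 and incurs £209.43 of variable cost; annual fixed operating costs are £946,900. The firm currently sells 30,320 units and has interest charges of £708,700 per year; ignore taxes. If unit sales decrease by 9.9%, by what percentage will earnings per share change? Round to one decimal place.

Total contribution margin = 30,320 × £78.24 = £2,372,236.80.
Subtracting fixed costs: EBIT = £2,372,236.80 − £946,900 = £1,425,336.80.
Interest = £708,700.00, so EBIT − I = £716,636.80.
DCL = total CM / (EBIT − I) = £2,372,236.80 / £716,636.80 = 3.3102.
%ΔEPS = DCL × %ΔSales = 3.3102 × -9.9% = -32.8%.

-32.8%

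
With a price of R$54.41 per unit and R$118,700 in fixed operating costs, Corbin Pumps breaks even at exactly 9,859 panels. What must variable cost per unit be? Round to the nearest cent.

Contribution per unit must be FC / Q = R$118,700 / 9,859 = R$12.0398.
Variable cost per unit = R$54.41 − R$12.0398 = R$42.37.

R$42.37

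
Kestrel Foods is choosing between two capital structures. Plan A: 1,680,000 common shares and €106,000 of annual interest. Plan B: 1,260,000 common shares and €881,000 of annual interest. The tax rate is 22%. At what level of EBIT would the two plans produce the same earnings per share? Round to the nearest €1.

€3,206,000

Set EPS_A = EPS_B: (EBIT − €106,000)(1 − 0.22) ÷ 1,680,000 = (EBIT − €881,000)(1 − 0.22) ÷ 1,260,000.
The (1 − t) factor cancels: (EBIT − 106,000) × 1,260,000 = (EBIT − 881,000) × 1,680,000.
EBIT × (1,680,000 − 1,260,000) = 881,000 × 1,680,000 − 106,000 × 1,260,000 = 1,346,520,000,000, so EBIT = 1,346,520,000,000 ÷ 420,000 = 3,206,000.00.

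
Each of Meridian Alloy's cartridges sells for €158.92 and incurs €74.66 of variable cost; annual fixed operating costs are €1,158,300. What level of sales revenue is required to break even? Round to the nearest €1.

Contribution margin per unit = €158.92 − €74.66 = €84.26, a CM ratio of €84.26 ÷ €158.92 = 0.5302.
Break-even sales = FC ÷ CM ratio = €1,158,300 × €158.92 / €84.26 = €2,184,631.

€2,184,631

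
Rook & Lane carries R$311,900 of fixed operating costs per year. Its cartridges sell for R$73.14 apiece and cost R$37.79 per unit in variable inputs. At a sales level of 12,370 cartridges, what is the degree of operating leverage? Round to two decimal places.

Total contribution margin = 12,370 × R$35.35 = R$437,279.50.
Operating income = contribution − fixed costs = R$437,279.50 − R$311,900 = R$125,379.50.
So DOL = total CM / EBIT = R$437,279.50 / R$125,379.50 = 3.4876.

3.49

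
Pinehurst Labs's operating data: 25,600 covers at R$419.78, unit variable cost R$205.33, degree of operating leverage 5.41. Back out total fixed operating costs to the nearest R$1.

R$4,475,147

At 25,600 units, contribution = 25,600 × R$214.45 = R$5,489,920.00.
Since DOL = CM ÷ EBIT, EBIT = R$5,489,920.00 ÷ 5.41 = R$1,014,772.64.
And FC = contribution − EBIT = R$5,489,920.00 − R$1,014,772.64 = R$4,475,147.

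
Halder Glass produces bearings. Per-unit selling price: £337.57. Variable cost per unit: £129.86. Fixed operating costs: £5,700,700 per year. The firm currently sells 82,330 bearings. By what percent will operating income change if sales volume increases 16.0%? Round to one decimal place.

+24.0%

Total contribution margin = 82,330 × £207.71 = £17,100,764.30.
EBIT = £17,100,764.30 − £5,700,700 = £11,400,064.30.
So DOL = total CM / EBIT = £17,100,764.30 / £11,400,064.30 = 1.5001.
%ΔEBIT = DOL × %ΔSales = 1.5001 × +16.0% = +24.0%.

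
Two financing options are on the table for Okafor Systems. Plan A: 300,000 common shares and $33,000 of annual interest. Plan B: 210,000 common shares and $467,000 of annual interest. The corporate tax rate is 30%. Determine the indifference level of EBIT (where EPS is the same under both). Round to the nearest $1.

$1,479,667

Set EPS_A = EPS_B: (EBIT − $33,000)(1 − 0.30) ÷ 300,000 = (EBIT − $467,000)(1 − 0.30) ÷ 210,000.
Cancelling (1 − t) and cross-multiplying: 210,000·(EBIT − 33,000) = 300,000·(EBIT − 467,000).
Solving, EBIT = (467,000·300,000 − 33,000·210,000) / (300,000 − 210,000) = 133,170,000,000 / 90,000 = 1,479,666.67.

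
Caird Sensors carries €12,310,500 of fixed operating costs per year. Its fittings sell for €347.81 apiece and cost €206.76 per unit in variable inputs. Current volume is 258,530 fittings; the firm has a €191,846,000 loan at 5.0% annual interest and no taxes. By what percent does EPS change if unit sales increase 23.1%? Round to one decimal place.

+57.8%

Total contribution margin = 258,530 × €141.05 = €36,465,656.50.
Operating income = contribution − fixed costs = €36,465,656.50 − €12,310,500 = €24,155,156.50.
Interest = €9,592,300.00, so EBIT − I = €14,562,856.50.
DCL = total CM / (EBIT − I) = €36,465,656.50 / €14,562,856.50 = 2.5040.
%ΔEPS = DCL × %ΔSales = 2.5040 × +23.1% = +57.8%.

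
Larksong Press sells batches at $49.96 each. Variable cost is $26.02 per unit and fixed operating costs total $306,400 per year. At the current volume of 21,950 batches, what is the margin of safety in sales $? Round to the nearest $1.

$457,201

Contribution margin per unit = $49.96 − $26.02 = $23.94. Break-even units = $306,400 ÷ $23.94 = 12,798.66; break-even revenue = 12,798.66 × $49.96 = $639,421.22.
Current sales = 21,950 × $49.96 = $1,096,622.00.
Margin of safety = $1,096,622.00 − $639,421.22 = $457,201.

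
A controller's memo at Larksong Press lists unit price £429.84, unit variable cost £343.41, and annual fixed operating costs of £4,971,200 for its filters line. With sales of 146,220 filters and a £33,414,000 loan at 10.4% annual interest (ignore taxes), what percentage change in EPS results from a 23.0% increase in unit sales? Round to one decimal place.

+69.3%

Total contribution margin = 146,220 × £86.43 = £12,637,794.60.
Operating income = contribution − fixed costs = £12,637,794.60 − £4,971,200 = £7,666,594.60.
Interest = £3,475,056.00, so EBIT − I = £4,191,538.60.
DCL = total CM / (EBIT − I) = £12,637,794.60 / £4,191,538.60 = 3.0151.
EPS therefore changes by 3.0151 × (+23.0%) = +69.3%.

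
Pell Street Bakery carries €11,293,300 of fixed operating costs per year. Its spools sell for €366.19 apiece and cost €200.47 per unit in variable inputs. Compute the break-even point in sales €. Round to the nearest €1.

€24,954,704

Contribution margin per unit = €366.19 − €200.47 = €165.72, a CM ratio of €165.72 ÷ €366.19 = 0.4526.
Break-even sales = FC ÷ CM ratio = €11,293,300 × €366.19 / €165.72 = €24,954,704.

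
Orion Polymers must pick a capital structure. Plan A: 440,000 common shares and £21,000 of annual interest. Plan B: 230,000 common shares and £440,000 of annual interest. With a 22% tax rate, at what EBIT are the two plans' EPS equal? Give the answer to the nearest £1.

At indifference, (EBIT − 21,000)(1 − t)/440,000 = (EBIT − 440,000)(1 − t)/230,000.
The (1 − t) factor cancels: (EBIT − 21,000) × 230,000 = (EBIT − 440,000) × 440,000.
Solving, EBIT = (440,000·440,000 − 21,000·230,000) / (440,000 − 230,000) = 188,770,000,000 / 210,000 = 898,904.76.

£898,905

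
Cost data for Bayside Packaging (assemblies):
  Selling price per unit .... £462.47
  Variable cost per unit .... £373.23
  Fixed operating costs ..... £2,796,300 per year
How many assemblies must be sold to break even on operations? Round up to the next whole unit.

Unit CM = price − variable cost = £462.47 − £373.23 = £89.24.
Break-even Q = £2,796,300 / £89.24 = 31,334.60 → 31,335 assemblies.

31,335 assemblies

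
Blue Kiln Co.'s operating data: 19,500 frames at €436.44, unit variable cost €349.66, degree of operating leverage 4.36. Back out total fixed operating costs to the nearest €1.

€1,304,088

Contribution at this volume is 19,500 × €86.78 = €1,692,210.00.
Since DOL = CM ÷ EBIT, EBIT = €1,692,210.00 ÷ 4.36 = €388,121.56.
Fixed costs = CM − EBIT = €1,692,210.00 − €388,121.56 = €1,304,088.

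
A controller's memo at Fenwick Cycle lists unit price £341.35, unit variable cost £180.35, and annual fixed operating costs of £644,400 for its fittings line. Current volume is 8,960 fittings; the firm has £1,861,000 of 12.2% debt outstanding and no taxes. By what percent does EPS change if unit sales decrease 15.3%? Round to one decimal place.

Contribution at this volume is 8,960 × £161.00 = £1,442,560.00.
Operating income = contribution − fixed costs = £1,442,560.00 − £644,400 = £798,160.00.
After interest of £227,042.00, pre-tax earnings = £571,118.00.
Degree of combined leverage = contribution ÷ (EBIT − I) = £1,442,560.00 ÷ £571,118.00 = 2.5259.
%ΔEPS = DCL × %ΔSales = 2.5259 × -15.3% = -38.6%.

-38.6%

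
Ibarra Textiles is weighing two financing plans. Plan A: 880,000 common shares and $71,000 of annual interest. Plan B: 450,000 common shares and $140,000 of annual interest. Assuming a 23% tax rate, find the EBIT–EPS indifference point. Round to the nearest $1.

$212,209

At indifference, (EBIT − 71,000)(1 − t)/880,000 = (EBIT − 140,000)(1 − t)/450,000.
Cancelling (1 − t) and cross-multiplying: 450,000·(EBIT − 71,000) = 880,000·(EBIT − 140,000).
EBIT × (880,000 − 450,000) = 140,000 × 880,000 − 71,000 × 450,000 = 91,250,000,000, so EBIT = 91,250,000,000 ÷ 430,000 = 212,209.30.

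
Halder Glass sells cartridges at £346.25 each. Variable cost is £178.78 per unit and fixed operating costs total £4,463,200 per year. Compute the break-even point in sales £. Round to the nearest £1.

Contribution margin per unit = £346.25 − £178.78 = £167.47, a CM ratio of £167.47 ÷ £346.25 = 0.4837.
Break-even revenue = fixed costs × price ÷ CM = £4,463,200 × £346.25 ÷ £167.47 = £9,227,820.

£9,227,820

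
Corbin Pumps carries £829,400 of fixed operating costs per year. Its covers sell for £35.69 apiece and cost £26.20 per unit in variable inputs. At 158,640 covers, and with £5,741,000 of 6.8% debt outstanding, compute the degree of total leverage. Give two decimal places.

5.27

At 158,640 units, contribution = 158,640 × £9.49 = £1,505,493.60.
Operating income = contribution − fixed costs = £1,505,493.60 − £829,400 = £676,093.60. Interest = £390,388.00.
DOL = £1,505,493.60 ÷ £676,093.60 = 2.2268; DFL = £676,093.60 ÷ £285,705.60 = 2.3664.
DCL = DOL × DFL = 2.2268 × 2.3664 = 5.2695.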